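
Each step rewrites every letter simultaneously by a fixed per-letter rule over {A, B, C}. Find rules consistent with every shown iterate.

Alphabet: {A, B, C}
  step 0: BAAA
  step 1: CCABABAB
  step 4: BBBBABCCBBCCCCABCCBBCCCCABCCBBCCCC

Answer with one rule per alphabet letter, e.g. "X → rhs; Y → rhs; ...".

A->AB, B->CC, C->B

  step 0 ⇒ step 1: BAAA ⇒ CC·AB·AB·AB
    A ↦ AB
    B ↦ CC
    C ↦ B  (constrained at step 1)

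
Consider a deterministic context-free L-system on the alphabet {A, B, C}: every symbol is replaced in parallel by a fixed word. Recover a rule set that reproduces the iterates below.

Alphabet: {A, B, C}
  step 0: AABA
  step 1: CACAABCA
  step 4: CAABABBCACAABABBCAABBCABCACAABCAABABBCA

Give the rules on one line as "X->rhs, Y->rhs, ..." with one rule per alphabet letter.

  step 0 ⇒ step 1: AABA ⇒ CA·CA·AB·CA
    A ↦ CA
    B ↦ AB
    C ↦ B  (constrained at step 1)

A->CA, B->AB, C->B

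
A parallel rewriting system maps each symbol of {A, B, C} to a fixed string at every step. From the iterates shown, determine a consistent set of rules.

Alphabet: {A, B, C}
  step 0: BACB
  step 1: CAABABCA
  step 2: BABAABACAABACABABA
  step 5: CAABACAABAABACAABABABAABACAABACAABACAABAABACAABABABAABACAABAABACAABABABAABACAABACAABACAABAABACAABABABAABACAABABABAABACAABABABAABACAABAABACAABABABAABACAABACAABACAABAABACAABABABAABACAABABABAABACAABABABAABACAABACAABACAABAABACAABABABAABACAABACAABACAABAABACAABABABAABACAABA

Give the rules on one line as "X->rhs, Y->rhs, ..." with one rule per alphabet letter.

A->ABA, B->CA, C->B

  step 1 ⇒ step 2: CAABABCA ⇒ B·ABA·ABA·CA·ABA·CA·B·ABA
    A ↦ ABA
    B ↦ CA
    C ↦ B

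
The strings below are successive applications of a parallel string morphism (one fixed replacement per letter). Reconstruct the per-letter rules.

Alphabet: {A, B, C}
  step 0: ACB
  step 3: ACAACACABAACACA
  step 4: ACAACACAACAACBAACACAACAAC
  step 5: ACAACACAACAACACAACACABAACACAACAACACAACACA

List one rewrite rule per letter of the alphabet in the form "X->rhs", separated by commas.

  step 4 ⇒ step 5: ACAACACAACAACBAACACAACAAC ⇒ AC·A·AC·AC·A·AC·A·AC·AC·A·AC·AC·A·BA·AC·AC·A·AC·A·AC·AC·A·AC·AC·A
    A ↦ AC
    B ↦ BA
    C ↦ A

A->AC, B->BA, C->A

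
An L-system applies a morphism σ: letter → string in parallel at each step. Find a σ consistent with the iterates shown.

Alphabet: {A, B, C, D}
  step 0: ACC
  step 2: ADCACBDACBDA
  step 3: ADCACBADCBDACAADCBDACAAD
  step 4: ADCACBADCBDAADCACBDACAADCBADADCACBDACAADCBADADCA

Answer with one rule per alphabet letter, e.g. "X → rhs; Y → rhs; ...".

A->AD, B->DA, C->CB, D->CA

  step 3 ⇒ step 4: ADCACBADCBDACAADCBDACAAD ⇒ AD·CA·CB·AD·CB·DA·AD·CA·CB·DA·CA·AD·CB·AD·AD·CA·CB·DA·CA·AD·CB·AD·AD·CA
    A ↦ AD
    B ↦ DA
    C ↦ CB
    D ↦ CA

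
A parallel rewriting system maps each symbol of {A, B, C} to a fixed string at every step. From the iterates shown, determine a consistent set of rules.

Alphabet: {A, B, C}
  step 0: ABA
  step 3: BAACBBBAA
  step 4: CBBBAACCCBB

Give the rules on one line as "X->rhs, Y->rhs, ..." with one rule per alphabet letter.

A->B, B->C, C->BAA

  step 3 ⇒ step 4: BAACBBBAA ⇒ C·B·B·BAA·C·C·C·B·B
    A ↦ B
    B ↦ C
    C ↦ BAA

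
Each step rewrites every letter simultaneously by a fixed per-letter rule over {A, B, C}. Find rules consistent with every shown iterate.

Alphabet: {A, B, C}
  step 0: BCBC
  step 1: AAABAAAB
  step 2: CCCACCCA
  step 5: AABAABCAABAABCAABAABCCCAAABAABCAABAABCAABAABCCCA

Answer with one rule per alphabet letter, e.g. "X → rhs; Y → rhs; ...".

  step 1 ⇒ step 2: AAABAAAB ⇒ C·C·C·A·C·C·C·A
    A ↦ C
    B ↦ A
  step 0 ⇒ step 1: BCBC ⇒ A·AAB·A·AAB
    C ↦ AAB

A->C, B->A, C->AAB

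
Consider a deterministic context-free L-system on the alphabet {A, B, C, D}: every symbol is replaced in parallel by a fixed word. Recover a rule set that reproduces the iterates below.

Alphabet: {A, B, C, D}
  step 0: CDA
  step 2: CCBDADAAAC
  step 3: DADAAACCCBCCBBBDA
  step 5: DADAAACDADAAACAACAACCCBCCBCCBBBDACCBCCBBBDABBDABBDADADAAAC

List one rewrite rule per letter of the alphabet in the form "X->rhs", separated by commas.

A->B, B->AAC, C->DA, D->CC

  step 2 ⇒ step 3: CCBDADAAAC ⇒ DA·DA·AAC·CC·B·CC·B·B·B·DA
    A ↦ B
    B ↦ AAC
    C ↦ DA
    D ↦ CC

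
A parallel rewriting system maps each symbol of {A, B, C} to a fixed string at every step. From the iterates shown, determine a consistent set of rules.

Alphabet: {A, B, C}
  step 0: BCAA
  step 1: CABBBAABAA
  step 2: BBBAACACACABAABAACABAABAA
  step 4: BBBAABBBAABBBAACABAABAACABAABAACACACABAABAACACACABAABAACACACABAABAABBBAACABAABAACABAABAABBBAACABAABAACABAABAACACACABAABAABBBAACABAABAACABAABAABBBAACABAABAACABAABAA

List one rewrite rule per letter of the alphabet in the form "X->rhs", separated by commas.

  step 1 ⇒ step 2: CABBBAABAA ⇒ BB·BAA·CA·CA·CA·BAA·BAA·CA·BAA·BAA
    A ↦ BAA
    B ↦ CA
    C ↦ BB

A->BAA, B->CA, C->BB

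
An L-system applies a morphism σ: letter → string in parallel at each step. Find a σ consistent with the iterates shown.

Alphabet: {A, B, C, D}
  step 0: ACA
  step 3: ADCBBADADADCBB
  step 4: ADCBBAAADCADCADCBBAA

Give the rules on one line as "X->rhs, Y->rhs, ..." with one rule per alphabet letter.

  step 3 ⇒ step 4: ADCBBADADADCBB ⇒ AD·C·BB·A·A·AD·C·AD·C·AD·C·BB·A·A
    A ↦ AD
    B ↦ A
    C ↦ BB
    D ↦ C

A->AD, B->A, C->BB, D->C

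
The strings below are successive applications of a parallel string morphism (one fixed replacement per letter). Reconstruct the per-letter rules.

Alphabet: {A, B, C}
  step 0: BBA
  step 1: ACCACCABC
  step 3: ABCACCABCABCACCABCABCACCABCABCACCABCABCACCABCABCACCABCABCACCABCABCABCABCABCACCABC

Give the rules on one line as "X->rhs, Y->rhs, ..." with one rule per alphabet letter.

  step 0 ⇒ step 1: BBA ⇒ ACC·ACC·ABC
    A ↦ ABC
    B ↦ ACC
    C ↦ ABC  (constrained at step 1)

A->ABC, B->ACC, C->ABC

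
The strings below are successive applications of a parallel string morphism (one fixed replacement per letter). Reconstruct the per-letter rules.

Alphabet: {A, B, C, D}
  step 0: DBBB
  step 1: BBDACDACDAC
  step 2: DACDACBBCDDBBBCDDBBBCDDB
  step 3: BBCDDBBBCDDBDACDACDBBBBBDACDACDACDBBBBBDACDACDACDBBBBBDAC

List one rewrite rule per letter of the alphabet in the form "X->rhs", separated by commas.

A->CD, B->DAC, C->DB, D->BB

  step 2 ⇒ step 3: DACDACBBCDDBBBCDDBBBCDDB ⇒ BB·CD·DB·BB·CD·DB·DAC·DAC·DB·BB·BB·DAC·DAC·DAC·DB·BB·BB·DAC·DAC·DAC·DB·BB·BB·DAC
    A ↦ CD
    B ↦ DAC
    C ↦ DB
    D ↦ BB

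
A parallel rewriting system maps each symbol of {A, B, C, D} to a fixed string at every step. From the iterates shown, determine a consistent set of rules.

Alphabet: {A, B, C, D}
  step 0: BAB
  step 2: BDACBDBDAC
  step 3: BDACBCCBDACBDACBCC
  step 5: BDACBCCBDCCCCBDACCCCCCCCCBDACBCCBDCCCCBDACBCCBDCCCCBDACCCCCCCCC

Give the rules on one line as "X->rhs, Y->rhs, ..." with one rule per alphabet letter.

  step 2 ⇒ step 3: BDACBDBDAC ⇒ BD·AC·B·CC·BD·AC·BD·AC·B·CC
    A ↦ B
    B ↦ BD
    C ↦ CC
    D ↦ AC

A->B, B->BD, C->CC, D->AC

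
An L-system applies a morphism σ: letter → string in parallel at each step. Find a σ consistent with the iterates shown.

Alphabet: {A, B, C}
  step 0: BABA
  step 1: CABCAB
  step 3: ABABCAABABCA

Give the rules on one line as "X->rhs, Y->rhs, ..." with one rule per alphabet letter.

A->AB, B->C, C->A

  step 0 ⇒ step 1: BABA ⇒ C·AB·C·AB
    A ↦ AB
    B ↦ C
    C ↦ A  (constrained at step 1)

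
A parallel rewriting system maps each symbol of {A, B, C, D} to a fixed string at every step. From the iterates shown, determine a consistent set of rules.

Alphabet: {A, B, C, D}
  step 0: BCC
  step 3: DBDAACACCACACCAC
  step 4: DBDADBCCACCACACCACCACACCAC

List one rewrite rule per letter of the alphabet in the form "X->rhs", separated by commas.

A->C, B->DA, C->AC, D->DB

  step 3 ⇒ step 4: DBDAACACCACACCAC ⇒ DB·DA·DB·C·C·AC·C·AC·AC·C·AC·C·AC·AC·C·AC
    A ↦ C
    B ↦ DA
    C ↦ AC
    D ↦ DB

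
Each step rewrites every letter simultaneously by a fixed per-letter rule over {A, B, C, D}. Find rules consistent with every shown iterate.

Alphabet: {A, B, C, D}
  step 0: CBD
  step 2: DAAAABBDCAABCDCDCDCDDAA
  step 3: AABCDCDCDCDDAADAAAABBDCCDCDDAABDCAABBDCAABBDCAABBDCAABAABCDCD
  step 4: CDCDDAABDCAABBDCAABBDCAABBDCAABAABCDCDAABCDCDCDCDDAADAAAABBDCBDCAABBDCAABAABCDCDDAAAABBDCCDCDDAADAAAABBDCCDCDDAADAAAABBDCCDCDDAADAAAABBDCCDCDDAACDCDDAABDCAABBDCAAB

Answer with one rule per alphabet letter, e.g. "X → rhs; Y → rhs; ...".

  step 3 ⇒ step 4: AABCDCDCDCDDAADAAAABBDCCDCDDAABDCAABBDCAABBDCAABBDCAABAABCDCD ⇒ CD·CD·DAA·BDC·AAB·BDC·AAB·BDC·AAB·BDC·AAB·AAB·CD·CD·AAB·CD·CD·CD·CD·DAA·DAA·AAB·BDC·BDC·AAB·BDC·AAB·AAB·CD·CD·DAA·AAB·BDC·CD·CD·DAA·DAA·AAB·BDC·CD·CD·DAA·DAA·AAB·BDC·CD·CD·DAA·DAA·AAB·BDC·CD·CD·DAA·CD·CD·DAA·BDC·AAB·BDC·AAB
    A ↦ CD
    B ↦ DAA
    C ↦ BDC
    D ↦ AAB

A->CD, B->DAA, C->BDC, D->AAB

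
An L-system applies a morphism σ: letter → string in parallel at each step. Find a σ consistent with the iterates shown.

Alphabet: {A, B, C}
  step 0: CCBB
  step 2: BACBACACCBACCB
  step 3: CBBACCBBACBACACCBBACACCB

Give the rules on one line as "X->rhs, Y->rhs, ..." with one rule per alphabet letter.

A->B, B->CB, C->AC

  step 2 ⇒ step 3: BACBACACCBACCB ⇒ CB·B·AC·CB·B·AC·B·AC·AC·CB·B·AC·AC·CB
    A ↦ B
    B ↦ CB
    C ↦ AC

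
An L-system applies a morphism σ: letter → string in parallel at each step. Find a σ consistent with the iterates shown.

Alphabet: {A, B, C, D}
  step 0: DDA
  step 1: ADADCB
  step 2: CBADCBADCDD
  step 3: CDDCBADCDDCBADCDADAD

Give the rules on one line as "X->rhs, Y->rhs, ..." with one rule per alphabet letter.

  step 2 ⇒ step 3: CBADCBADCDD ⇒ CD·D·CB·AD·CD·D·CB·AD·CD·AD·AD
    A ↦ CB
    B ↦ D
    C ↦ CD
    D ↦ AD

A->CB, B->D, C->CD, D->AD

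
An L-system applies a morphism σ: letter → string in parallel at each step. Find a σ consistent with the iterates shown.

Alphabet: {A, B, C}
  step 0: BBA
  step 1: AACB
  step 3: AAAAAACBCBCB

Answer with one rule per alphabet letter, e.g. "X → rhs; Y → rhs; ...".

A->CB, B->A, C->AA

  step 0 ⇒ step 1: BBA ⇒ A·A·CB
    A ↦ CB
    B ↦ A
    C ↦ AA  (constrained at step 1)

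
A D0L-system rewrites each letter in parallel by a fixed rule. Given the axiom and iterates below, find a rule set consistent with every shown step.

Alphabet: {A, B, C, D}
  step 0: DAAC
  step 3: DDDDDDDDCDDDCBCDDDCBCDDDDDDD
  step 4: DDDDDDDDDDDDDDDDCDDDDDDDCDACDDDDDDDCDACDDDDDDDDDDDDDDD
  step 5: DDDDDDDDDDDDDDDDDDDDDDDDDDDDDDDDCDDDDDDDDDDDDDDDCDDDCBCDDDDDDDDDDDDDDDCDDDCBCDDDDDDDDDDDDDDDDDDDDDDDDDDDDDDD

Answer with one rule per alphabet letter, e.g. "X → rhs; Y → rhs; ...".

A->CB, B->A, C->CD, D->DD

  step 4 ⇒ step 5: DDDDDDDDDDDDDDDDCDDDDDDDCDACDDDDDDDCDACDDDDDDDDDDDDDDD ⇒ DD·DD·DD·DD·DD·DD·DD·DD·DD·DD·DD·DD·DD·DD·DD·DD·CD·DD·DD·DD·DD·DD·DD·DD·CD·DD·CB·CD·DD·DD·DD·DD·DD·DD·DD·CD·DD·CB·CD·DD·DD·DD·DD·DD·DD·DD·DD·DD·DD·DD·DD·DD·DD·DD
    A ↦ CB
    C ↦ CD
    D ↦ DD
  step 3 ⇒ step 4: DDDDDDDDCDDDCBCDDDCBCDDDDDDD ⇒ DD·DD·DD·DD·DD·DD·DD·DD·CD·DD·DD·DD·CD·A·CD·DD·DD·DD·CD·A·CD·DD·DD·DD·DD·DD·DD·DD
    B ↦ A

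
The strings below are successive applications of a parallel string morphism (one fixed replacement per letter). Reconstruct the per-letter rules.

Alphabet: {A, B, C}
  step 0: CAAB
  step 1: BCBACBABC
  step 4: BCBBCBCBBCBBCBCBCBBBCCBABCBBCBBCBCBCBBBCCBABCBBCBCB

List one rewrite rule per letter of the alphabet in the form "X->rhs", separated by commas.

  step 0 ⇒ step 1: CAAB ⇒ B·CBA·CBA·BC
    A ↦ CBA
    B ↦ BC
    C ↦ B

A->CBA, B->BC, C->B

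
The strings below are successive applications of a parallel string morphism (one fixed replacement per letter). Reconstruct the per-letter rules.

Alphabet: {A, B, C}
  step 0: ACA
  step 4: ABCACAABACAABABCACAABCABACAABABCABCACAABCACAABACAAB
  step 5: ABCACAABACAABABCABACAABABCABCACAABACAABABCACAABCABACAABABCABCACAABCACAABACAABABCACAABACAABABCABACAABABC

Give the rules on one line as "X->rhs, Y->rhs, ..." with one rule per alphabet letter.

A->AB, B->C, C->ACA

  step 4 ⇒ step 5: ABCACAABACAABABCACAABCABACAABABCABCACAABCACAABACAAB ⇒ AB·C·ACA·AB·ACA·AB·AB·C·AB·ACA·AB·AB·C·AB·C·ACA·AB·ACA·AB·AB·C·ACA·AB·C·AB·ACA·AB·AB·C·AB·C·ACA·AB·C·ACA·AB·ACA·AB·AB·C·ACA·AB·ACA·AB·AB·C·AB·ACA·AB·AB·C
    A ↦ AB
    B ↦ C
    C ↦ ACA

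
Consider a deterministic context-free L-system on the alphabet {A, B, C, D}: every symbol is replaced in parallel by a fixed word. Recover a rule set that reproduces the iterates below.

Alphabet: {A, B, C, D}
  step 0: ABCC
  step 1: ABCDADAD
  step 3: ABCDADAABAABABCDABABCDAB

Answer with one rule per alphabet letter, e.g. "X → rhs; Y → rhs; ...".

A->AB, B->CD, C->AD, D->A

  step 0 ⇒ step 1: ABCC ⇒ AB·CD·AD·AD
    A ↦ AB
    B ↦ CD
    C ↦ AD
    D ↦ A  (constrained at step 1)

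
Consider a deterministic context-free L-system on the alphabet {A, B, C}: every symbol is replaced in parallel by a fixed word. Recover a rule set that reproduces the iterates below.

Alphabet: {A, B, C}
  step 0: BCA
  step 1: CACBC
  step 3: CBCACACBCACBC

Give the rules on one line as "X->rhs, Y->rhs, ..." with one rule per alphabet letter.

A->CBC, B->C, C->A

  step 0 ⇒ step 1: BCA ⇒ C·A·CBC
    A ↦ CBC
    B ↦ C
    C ↦ A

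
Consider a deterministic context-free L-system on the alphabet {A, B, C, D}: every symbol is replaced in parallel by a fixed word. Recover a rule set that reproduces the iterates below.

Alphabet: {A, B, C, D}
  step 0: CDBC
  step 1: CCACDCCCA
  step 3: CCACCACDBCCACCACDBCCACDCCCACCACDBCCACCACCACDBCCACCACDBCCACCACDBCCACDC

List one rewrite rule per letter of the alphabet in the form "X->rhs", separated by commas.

  step 0 ⇒ step 1: CDBC ⇒ CCA·C·DC·CCA
    B ↦ DC
    C ↦ CCA
    D ↦ C
    A ↦ CDB  (constrained at step 1)

A->CDB, B->DC, C->CCA, D->C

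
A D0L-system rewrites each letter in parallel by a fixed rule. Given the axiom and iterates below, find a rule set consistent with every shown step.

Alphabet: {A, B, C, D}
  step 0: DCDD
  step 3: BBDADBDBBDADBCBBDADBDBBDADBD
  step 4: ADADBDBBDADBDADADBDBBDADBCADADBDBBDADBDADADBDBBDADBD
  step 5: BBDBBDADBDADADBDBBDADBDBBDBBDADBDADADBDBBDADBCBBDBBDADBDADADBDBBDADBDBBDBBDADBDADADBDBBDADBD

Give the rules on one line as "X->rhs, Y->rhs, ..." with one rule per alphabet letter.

  step 4 ⇒ step 5: ADADBDBBDADBDADADBDBBDADBCADADBDBBDADBDADADBDBBDADBD ⇒ B·BD·B·BD·AD·BD·AD·AD·BD·B·BD·AD·BD·B·BD·B·BD·AD·BD·AD·AD·BD·B·BD·AD·BC·B·BD·B·BD·AD·BD·AD·AD·BD·B·BD·AD·BD·B·BD·B·BD·AD·BD·AD·AD·BD·B·BD·AD·BD
    A ↦ B
    B ↦ AD
    C ↦ BC
    D ↦ BD

A->B, B->AD, C->BC, D->BD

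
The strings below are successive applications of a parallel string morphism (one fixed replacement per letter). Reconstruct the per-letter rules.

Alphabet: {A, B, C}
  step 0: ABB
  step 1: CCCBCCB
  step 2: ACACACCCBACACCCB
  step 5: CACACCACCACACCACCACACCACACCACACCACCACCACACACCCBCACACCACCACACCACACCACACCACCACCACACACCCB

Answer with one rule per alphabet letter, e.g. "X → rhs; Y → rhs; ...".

  step 1 ⇒ step 2: CCCBCCB ⇒ AC·AC·AC·CCB·AC·AC·CCB
    B ↦ CCB
    C ↦ AC
  step 0 ⇒ step 1: ABB ⇒ C·CCB·CCB
    A ↦ C

A->C, B->CCB, C->AC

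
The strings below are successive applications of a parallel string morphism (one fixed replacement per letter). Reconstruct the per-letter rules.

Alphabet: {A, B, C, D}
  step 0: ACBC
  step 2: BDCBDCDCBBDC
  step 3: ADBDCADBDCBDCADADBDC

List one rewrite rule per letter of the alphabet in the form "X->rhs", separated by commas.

A->DC, B->AD, C->DC, D->B

  step 2 ⇒ step 3: BDCBDCDCBBDC ⇒ AD·B·DC·AD·B·DC·B·DC·AD·AD·B·DC
    B ↦ AD
    C ↦ DC
    D ↦ B
    A ↦ DC  (constrained at step 0)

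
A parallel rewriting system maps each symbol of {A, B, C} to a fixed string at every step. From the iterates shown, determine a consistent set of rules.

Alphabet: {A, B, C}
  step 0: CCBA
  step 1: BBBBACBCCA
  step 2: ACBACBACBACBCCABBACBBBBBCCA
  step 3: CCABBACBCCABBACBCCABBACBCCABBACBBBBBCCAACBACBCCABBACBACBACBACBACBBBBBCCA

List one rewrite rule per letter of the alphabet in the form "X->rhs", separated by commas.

  step 2 ⇒ step 3: ACBACBACBACBCCABBACBBBBBCCA ⇒ CCA·BB·ACB·CCA·BB·ACB·CCA·BB·ACB·CCA·BB·ACB·BB·BB·CCA·ACB·ACB·CCA·BB·ACB·ACB·ACB·ACB·ACB·BB·BB·CCA
    A ↦ CCA
    B ↦ ACB
    C ↦ BB

A->CCA, B->ACB, C->BB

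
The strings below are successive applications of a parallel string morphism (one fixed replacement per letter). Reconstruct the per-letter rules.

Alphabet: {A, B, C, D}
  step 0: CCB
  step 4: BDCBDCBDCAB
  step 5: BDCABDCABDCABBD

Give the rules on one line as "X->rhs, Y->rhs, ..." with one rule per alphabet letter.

A->B, B->BD, C->A, D->C

  step 4 ⇒ step 5: BDCBDCBDCAB ⇒ BD·C·A·BD·C·A·BD·C·A·B·BD
    A ↦ B
    B ↦ BD
    C ↦ A
    D ↦ C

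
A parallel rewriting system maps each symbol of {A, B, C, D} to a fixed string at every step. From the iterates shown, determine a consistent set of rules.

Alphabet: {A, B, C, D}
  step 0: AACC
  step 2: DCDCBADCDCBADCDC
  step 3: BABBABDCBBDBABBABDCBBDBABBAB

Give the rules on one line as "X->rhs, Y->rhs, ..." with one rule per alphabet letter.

  step 2 ⇒ step 3: DCDCBADCDCBADCDC ⇒ BA·B·BA·B·DC·BBD·BA·B·BA·B·DC·BBD·BA·B·BA·B
    A ↦ BBD
    B ↦ DC
    C ↦ B
    D ↦ BA

A->BBD, B->DC, C->B, D->BA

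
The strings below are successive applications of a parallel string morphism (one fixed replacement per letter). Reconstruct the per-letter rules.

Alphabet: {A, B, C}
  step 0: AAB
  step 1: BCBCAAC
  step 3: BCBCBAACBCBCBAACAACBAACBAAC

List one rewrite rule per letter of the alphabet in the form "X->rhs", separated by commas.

  step 0 ⇒ step 1: AAB ⇒ BC·BC·AAC
    A ↦ BC
    B ↦ AAC
    C ↦ B  (constrained at step 1)

A->BC, B->AAC, C->B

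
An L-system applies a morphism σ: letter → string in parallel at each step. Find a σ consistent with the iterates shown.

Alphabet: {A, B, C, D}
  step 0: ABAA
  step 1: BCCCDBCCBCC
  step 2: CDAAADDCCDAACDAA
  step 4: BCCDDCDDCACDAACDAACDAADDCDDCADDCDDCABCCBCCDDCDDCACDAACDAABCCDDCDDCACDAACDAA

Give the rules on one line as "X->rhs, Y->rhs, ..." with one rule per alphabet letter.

A->BCC, B->CD, C->A, D->DDC

  step 1 ⇒ step 2: BCCCDBCCBCC ⇒ CD·A·A·A·DDC·CD·A·A·CD·A·A
    B ↦ CD
    C ↦ A
    D ↦ DDC
  step 0 ⇒ step 1: ABAA ⇒ BCC·CD·BCC·BCC
    A ↦ BCC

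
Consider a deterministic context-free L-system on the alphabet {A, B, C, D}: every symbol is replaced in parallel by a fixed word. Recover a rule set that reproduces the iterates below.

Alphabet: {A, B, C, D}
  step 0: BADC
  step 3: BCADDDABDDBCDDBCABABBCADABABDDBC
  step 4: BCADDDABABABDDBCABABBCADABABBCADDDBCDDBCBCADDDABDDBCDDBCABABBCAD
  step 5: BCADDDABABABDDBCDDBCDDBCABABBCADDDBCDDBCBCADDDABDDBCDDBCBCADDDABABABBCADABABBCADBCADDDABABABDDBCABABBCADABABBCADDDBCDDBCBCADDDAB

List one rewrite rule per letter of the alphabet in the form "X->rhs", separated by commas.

  step 4 ⇒ step 5: BCADDDABABABDDBCABABBCADABABBCADDDBCDDBCBCADDDABDDBCDDBCABABBCAD ⇒ BC·AD·DD·AB·AB·AB·DD·BC·DD·BC·DD·BC·AB·AB·BC·AD·DD·BC·DD·BC·BC·AD·DD·AB·DD·BC·DD·BC·BC·AD·DD·AB·AB·AB·BC·AD·AB·AB·BC·AD·BC·AD·DD·AB·AB·AB·DD·BC·AB·AB·BC·AD·AB·AB·BC·AD·DD·BC·DD·BC·BC·AD·DD·AB
    A ↦ DD
    B ↦ BC
    C ↦ AD
    D ↦ AB

A->DD, B->BC, C->AD, D->AB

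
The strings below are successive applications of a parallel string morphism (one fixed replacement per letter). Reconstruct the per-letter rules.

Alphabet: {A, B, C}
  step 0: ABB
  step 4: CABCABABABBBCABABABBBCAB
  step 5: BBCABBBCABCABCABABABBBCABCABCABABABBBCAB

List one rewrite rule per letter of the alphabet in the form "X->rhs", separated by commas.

A->C, B->AB, C->BB

  step 4 ⇒ step 5: CABCABABABBBCABABABBBCAB ⇒ BB·C·AB·BB·C·AB·C·AB·C·AB·AB·AB·BB·C·AB·C·AB·C·AB·AB·AB·BB·C·AB
    A ↦ C
    B ↦ AB
    C ↦ BB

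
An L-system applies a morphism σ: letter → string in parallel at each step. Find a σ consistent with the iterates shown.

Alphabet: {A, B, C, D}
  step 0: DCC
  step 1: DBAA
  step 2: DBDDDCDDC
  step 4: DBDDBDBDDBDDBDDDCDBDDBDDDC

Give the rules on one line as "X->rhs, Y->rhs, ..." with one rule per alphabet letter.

  step 1 ⇒ step 2: DBAA ⇒ DB·D·DDC·DDC
    A ↦ DDC
    B ↦ D
    D ↦ DB
  step 0 ⇒ step 1: DCC ⇒ DB·A·A
    C ↦ A

A->DDC, B->D, C->A, D->DB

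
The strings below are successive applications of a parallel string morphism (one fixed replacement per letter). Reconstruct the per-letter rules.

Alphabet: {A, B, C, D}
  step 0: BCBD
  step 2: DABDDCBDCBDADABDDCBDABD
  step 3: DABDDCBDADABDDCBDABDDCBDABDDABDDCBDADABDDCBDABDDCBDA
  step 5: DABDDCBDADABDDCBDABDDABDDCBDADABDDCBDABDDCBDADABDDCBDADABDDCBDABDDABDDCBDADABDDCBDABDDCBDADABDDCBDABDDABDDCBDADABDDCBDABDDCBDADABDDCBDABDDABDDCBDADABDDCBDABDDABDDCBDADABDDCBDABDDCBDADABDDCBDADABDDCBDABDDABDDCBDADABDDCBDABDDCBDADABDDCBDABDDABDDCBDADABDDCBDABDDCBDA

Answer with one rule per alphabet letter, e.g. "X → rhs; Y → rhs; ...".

  step 2 ⇒ step 3: DABDDCBDCBDADABDDCBDABD ⇒ DA·BD·DCB·DA·DA·BD·DCB·DA·BD·DCB·DA·BD·DA·BD·DCB·DA·DA·BD·DCB·DA·BD·DCB·DA
    A ↦ BD
    B ↦ DCB
    C ↦ BD
    D ↦ DA

A->BD, B->DCB, C->BD, D->DA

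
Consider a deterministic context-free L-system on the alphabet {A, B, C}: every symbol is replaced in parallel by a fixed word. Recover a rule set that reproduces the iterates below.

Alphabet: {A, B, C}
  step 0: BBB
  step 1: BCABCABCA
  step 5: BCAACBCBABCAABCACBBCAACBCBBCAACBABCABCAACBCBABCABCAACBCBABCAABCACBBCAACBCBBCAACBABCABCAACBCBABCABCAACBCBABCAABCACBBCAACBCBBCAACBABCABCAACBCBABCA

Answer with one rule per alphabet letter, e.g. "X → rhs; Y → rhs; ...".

  step 0 ⇒ step 1: BBB ⇒ BCA·BCA·BCA
    B ↦ BCA
    A ↦ CB  (constrained at step 1)
    C ↦ A  (constrained at step 1)

A->CB, B->BCA, C->A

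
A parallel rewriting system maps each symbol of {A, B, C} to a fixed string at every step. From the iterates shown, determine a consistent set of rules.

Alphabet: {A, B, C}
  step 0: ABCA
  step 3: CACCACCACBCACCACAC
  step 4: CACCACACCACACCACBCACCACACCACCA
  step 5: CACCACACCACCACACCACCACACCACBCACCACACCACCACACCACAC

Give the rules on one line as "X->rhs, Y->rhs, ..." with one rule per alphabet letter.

A->C, B->CB, C->CA

  step 4 ⇒ step 5: CACCACACCACACCACBCACCACACCACCA ⇒ CA·C·CA·CA·C·CA·C·CA·CA·C·CA·C·CA·CA·C·CA·CB·CA·C·CA·CA·C·CA·C·CA·CA·C·CA·CA·C
    A ↦ C
    B ↦ CB
    C ↦ CA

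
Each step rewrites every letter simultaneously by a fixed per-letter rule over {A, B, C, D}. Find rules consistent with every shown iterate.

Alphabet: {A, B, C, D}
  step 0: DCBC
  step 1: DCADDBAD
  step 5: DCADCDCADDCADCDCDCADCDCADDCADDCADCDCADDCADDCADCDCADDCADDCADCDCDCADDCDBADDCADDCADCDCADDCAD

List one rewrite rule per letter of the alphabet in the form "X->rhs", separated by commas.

  step 0 ⇒ step 1: DCBC ⇒ DC·AD·DB·AD
    B ↦ DB
    C ↦ AD
    D ↦ DC
    A ↦ C  (constrained at step 1)

A->C, B->DB, C->AD, D->DC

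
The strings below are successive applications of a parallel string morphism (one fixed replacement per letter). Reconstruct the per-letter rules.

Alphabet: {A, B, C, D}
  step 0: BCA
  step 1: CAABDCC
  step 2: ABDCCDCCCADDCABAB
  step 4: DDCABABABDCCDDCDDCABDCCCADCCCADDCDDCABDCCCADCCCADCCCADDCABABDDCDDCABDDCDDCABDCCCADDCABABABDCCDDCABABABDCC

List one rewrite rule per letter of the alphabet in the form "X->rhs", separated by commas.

  step 1 ⇒ step 2: CAABDCC ⇒ AB·DCC·DCC·CA·DDC·AB·AB
    A ↦ DCC
    B ↦ CA
    C ↦ AB
    D ↦ DDC

A->DCC, B->CA, C->AB, D->DDC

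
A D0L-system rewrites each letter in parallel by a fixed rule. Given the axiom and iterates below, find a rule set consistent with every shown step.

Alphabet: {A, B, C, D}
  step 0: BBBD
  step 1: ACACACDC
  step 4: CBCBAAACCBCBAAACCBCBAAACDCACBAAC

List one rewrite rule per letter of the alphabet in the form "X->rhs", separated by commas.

A->CB, B->AC, C->A, D->DC

  step 0 ⇒ step 1: BBBD ⇒ AC·AC·AC·DC
    B ↦ AC
    D ↦ DC
    A ↦ CB  (constrained at step 1)
    C ↦ A  (constrained at step 1)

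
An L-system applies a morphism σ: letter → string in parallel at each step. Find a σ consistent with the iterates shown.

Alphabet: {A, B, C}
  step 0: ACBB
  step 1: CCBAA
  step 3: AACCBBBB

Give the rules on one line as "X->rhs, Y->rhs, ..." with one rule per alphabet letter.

A->CC, B->A, C->B

  step 0 ⇒ step 1: ACBB ⇒ CC·B·A·A
    A ↦ CC
    B ↦ A
    C ↦ B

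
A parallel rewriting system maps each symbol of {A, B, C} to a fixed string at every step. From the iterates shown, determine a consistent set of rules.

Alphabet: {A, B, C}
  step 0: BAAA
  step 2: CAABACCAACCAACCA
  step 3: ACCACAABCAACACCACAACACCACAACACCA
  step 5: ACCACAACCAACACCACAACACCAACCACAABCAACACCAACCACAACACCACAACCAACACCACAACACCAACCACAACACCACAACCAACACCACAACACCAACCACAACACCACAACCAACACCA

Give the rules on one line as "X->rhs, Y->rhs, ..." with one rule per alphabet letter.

A->CA, B->AB, C->AC

  step 2 ⇒ step 3: CAABACCAACCAACCA ⇒ AC·CA·CA·AB·CA·AC·AC·CA·CA·AC·AC·CA·CA·AC·AC·CA
    A ↦ CA
    B ↦ AB
    C ↦ AC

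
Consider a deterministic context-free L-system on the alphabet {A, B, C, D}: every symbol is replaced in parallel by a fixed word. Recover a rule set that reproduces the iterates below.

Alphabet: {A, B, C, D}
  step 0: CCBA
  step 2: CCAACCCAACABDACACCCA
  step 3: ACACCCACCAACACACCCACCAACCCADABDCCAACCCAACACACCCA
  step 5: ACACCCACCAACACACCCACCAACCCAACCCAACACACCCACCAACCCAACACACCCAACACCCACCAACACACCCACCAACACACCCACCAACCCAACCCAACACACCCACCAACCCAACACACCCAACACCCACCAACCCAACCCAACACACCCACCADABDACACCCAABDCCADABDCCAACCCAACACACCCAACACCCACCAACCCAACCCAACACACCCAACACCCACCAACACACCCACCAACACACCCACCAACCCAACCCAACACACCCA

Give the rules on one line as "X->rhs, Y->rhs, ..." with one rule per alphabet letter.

A->CCA, B->D, C->AC, D->ABD

  step 2 ⇒ step 3: CCAACCCAACABDACACCCA ⇒ AC·AC·CCA·CCA·AC·AC·AC·CCA·CCA·AC·CCA·D·ABD·CCA·AC·CCA·AC·AC·AC·CCA
    A ↦ CCA
    B ↦ D
    C ↦ AC
    D ↦ ABD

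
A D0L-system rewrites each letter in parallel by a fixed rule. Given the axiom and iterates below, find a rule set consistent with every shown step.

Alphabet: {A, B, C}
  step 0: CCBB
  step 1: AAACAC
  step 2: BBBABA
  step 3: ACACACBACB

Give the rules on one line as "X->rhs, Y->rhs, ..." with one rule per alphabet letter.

  step 2 ⇒ step 3: BBBABA ⇒ AC·AC·AC·B·AC·B
    A ↦ B
    B ↦ AC
  step 0 ⇒ step 1: CCBB ⇒ A·A·AC·AC
    C ↦ A

A->B, B->AC, C->A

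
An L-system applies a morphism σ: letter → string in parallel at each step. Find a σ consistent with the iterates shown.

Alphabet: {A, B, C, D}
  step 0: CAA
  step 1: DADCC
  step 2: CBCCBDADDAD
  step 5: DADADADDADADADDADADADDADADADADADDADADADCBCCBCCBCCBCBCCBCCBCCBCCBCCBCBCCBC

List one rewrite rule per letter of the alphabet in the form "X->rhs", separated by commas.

  step 1 ⇒ step 2: DADCC ⇒ CB·C·CB·DAD·DAD
    A ↦ C
    C ↦ DAD
    D ↦ CB
    B ↦ A  (constrained at step 2)

A->C, B->A, C->DAD, D->CB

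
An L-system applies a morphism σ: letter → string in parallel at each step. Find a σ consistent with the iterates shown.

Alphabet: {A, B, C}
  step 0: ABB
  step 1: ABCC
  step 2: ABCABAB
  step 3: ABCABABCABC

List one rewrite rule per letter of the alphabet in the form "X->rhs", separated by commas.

A->AB, B->C, C->AB

  step 2 ⇒ step 3: ABCABAB ⇒ AB·C·AB·AB·C·AB·C
    A ↦ AB
    B ↦ C
    C ↦ AB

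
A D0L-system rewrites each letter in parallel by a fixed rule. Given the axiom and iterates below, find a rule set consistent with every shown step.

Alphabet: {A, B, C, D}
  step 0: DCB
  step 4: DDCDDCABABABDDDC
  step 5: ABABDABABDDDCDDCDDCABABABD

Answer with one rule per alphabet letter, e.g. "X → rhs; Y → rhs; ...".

  step 4 ⇒ step 5: DDCDDCABABABDDDC ⇒ AB·AB·D·AB·AB·D·DD·C·DD·C·DD·C·AB·AB·AB·D
    A ↦ DD
    B ↦ C
    C ↦ D
    D ↦ AB

A->DD, B->C, C->D, D->AB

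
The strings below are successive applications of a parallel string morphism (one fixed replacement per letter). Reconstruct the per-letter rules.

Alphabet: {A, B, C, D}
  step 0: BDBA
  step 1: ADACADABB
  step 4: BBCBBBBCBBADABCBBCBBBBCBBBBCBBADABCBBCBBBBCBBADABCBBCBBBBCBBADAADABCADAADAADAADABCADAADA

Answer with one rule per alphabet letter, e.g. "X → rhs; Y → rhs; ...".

  step 0 ⇒ step 1: BDBA ⇒ ADA·C·ADA·BB
    A ↦ BB
    B ↦ ADA
    D ↦ C
    C ↦ BC  (constrained at step 1)

A->BB, B->ADA, C->BC, D->C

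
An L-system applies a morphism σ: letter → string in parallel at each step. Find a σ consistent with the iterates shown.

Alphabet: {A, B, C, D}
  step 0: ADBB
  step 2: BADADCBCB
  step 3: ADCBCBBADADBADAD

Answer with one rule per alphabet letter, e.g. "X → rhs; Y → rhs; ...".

A->C, B->AD, C->BAD, D->B

  step 2 ⇒ step 3: BADADCBCB ⇒ AD·C·B·C·B·BAD·AD·BAD·AD
    A ↦ C
    B ↦ AD
    C ↦ BAD
    D ↦ B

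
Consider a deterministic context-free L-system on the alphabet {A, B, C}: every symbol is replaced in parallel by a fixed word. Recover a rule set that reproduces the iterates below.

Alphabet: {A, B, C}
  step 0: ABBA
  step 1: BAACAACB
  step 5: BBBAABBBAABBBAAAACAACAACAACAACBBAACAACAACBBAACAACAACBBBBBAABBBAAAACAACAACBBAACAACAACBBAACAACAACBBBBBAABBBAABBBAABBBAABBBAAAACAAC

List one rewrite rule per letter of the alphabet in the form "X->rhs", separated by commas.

A->B, B->AAC, C->BAA

  step 0 ⇒ step 1: ABBA ⇒ B·AAC·AAC·B
    A ↦ B
    B ↦ AAC
    C ↦ BAA  (constrained at step 1)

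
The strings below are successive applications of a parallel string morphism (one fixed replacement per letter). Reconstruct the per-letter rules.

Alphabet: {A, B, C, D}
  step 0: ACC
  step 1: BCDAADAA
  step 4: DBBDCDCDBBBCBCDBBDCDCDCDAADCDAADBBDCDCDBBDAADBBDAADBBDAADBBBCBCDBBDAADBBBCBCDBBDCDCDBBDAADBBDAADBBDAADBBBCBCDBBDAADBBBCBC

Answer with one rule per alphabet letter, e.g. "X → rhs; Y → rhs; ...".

A->BC, B->DC, C->DAA, D->DBB

  step 0 ⇒ step 1: ACC ⇒ BC·DAA·DAA
    A ↦ BC
    C ↦ DAA
    B ↦ DC  (constrained at step 1)
    D ↦ DBB  (constrained at step 1)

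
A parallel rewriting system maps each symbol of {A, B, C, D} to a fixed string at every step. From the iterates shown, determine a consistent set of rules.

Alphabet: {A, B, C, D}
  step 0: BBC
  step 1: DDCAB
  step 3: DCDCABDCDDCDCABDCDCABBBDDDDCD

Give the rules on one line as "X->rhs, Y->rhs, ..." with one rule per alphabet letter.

  step 0 ⇒ step 1: BBC ⇒ D·D·CAB
    B ↦ D
    C ↦ CAB
    A ↦ BB  (constrained at step 1)
    D ↦ DCD  (constrained at step 1)

A->BB, B->D, C->CAB, D->DCD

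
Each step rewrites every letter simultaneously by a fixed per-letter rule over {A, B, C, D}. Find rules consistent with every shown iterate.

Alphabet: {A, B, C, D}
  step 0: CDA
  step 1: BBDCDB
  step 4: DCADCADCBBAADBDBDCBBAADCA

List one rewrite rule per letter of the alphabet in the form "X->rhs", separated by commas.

  step 0 ⇒ step 1: CDA ⇒ BB·DC·DB
    A ↦ DB
    C ↦ BB
    D ↦ DC
    B ↦ A  (constrained at step 1)

A->DB, B->A, C->BB, D->DC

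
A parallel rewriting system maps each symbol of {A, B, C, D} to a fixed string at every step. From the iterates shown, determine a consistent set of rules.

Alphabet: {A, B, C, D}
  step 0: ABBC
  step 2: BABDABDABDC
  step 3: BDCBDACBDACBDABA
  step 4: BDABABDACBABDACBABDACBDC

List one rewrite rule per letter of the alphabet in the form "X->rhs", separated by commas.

A->C, B->BD, C->BA, D->A

  step 3 ⇒ step 4: BDCBDACBDACBDABA ⇒ BD·A·BA·BD·A·C·BA·BD·A·C·BA·BD·A·C·BD·C
    A ↦ C
    B ↦ BD
    C ↦ BA
    D ↦ A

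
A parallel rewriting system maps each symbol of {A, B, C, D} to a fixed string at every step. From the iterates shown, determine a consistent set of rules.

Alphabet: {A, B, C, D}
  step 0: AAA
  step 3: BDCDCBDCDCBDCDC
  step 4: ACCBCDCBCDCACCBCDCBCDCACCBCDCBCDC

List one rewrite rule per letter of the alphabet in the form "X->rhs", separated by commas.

A->B, B->ACC, C->DC, D->BC

  step 3 ⇒ step 4: BDCDCBDCDCBDCDC ⇒ ACC·BC·DC·BC·DC·ACC·BC·DC·BC·DC·ACC·BC·DC·BC·DC
    B ↦ ACC
    C ↦ DC
    D ↦ BC
    A ↦ B  (constrained at step 0)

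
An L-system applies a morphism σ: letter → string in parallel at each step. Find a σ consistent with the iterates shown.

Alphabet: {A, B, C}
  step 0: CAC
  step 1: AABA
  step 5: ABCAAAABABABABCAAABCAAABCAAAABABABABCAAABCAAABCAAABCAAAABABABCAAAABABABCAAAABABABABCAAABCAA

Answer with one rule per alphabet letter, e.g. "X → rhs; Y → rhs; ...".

A->AB, B->CAA, C->A

  step 0 ⇒ step 1: CAC ⇒ A·AB·A
    A ↦ AB
    C ↦ A
    B ↦ CAA  (constrained at step 1)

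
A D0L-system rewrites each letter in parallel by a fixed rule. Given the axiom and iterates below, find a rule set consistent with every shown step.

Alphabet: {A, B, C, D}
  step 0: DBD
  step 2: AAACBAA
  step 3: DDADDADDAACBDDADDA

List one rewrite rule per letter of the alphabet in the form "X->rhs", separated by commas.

A->DDA, B->CB, C->A, D->CC

  step 2 ⇒ step 3: AAACBAA ⇒ DDA·DDA·DDA·A·CB·DDA·DDA
    A ↦ DDA
    B ↦ CB
    C ↦ A
    D ↦ CC  (constrained at step 0)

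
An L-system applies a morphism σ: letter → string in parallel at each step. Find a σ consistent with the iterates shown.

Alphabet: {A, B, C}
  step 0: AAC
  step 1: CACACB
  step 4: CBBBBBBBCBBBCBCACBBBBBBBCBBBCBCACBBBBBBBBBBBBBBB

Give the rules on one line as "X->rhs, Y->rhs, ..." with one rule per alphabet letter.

  step 0 ⇒ step 1: AAC ⇒ CA·CA·CB
    A ↦ CA
    C ↦ CB
    B ↦ BB  (constrained at step 1)

A->CA, B->BB, C->CB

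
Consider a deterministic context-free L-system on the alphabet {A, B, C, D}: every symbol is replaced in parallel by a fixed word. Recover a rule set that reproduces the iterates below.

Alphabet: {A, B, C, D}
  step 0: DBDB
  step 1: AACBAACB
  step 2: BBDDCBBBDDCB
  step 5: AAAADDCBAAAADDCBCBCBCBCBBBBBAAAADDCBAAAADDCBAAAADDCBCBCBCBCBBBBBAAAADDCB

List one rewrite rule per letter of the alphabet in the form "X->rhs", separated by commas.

A->B, B->CB, C->DD, D->AA

  step 1 ⇒ step 2: AACBAACB ⇒ B·B·DD·CB·B·B·DD·CB
    A ↦ B
    B ↦ CB
    C ↦ DD
  step 0 ⇒ step 1: DBDB ⇒ AA·CB·AA·CB
    D ↦ AA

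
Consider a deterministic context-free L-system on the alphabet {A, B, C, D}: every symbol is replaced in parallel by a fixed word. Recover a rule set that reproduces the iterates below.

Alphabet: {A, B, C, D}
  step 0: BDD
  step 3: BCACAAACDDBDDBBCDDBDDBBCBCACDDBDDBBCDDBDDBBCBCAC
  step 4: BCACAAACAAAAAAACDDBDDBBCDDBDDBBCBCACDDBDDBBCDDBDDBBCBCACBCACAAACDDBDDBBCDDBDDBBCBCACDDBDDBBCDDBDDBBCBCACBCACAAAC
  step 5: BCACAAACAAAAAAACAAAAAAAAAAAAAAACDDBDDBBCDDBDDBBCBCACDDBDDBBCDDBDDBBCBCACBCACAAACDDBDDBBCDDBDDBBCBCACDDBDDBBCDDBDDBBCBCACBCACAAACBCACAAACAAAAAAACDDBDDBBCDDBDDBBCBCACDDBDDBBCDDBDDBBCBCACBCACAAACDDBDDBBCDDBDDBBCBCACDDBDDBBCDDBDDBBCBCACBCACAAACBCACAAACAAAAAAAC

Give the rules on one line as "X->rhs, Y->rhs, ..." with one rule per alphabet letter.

  step 4 ⇒ step 5: BCACAAACAAAAAAACDDBDDBBCDDBDDBBCBCACDDBDDBBCDDBDDBBCBCACBCACAAACDDBDDBBCDDBDDBBCBCACDDBDDBBCDDBDDBBCBCACBCACAAAC ⇒ BC·AC·AA·AC·AA·AA·AA·AC·AA·AA·AA·AA·AA·AA·AA·AC·DDB·DDB·BC·DDB·DDB·BC·BC·AC·DDB·DDB·BC·DDB·DDB·BC·BC·AC·BC·AC·AA·AC·DDB·DDB·BC·DDB·DDB·BC·BC·AC·DDB·DDB·BC·DDB·DDB·BC·BC·AC·BC·AC·AA·AC·BC·AC·AA·AC·AA·AA·AA·AC·DDB·DDB·BC·DDB·DDB·BC·BC·AC·DDB·DDB·BC·DDB·DDB·BC·BC·AC·BC·AC·AA·AC·DDB·DDB·BC·DDB·DDB·BC·BC·AC·DDB·DDB·BC·DDB·DDB·BC·BC·AC·BC·AC·AA·AC·BC·AC·AA·AC·AA·AA·AA·AC
    A ↦ AA
    B ↦ BC
    C ↦ AC
    D ↦ DDB

A->AA, B->BC, C->AC, D->DDB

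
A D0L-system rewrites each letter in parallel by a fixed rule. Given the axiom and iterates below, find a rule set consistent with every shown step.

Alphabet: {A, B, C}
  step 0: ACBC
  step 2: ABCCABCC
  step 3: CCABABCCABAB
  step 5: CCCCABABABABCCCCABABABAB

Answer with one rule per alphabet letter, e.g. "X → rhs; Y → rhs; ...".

  step 2 ⇒ step 3: ABCCABCC ⇒ C·C·AB·AB·C·C·AB·AB
    A ↦ C
    B ↦ C
    C ↦ AB

A->C, B->C, C->AB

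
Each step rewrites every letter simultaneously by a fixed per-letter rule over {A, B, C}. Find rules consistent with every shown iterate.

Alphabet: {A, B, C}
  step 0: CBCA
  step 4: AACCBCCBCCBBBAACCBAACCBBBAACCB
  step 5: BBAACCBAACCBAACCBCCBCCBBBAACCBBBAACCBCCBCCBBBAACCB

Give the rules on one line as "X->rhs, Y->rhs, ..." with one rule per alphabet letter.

  step 4 ⇒ step 5: AACCBCCBCCBBBAACCBAACCBBBAACCB ⇒ B·B·A·A·CCB·A·A·CCB·A·A·CCB·CCB·CCB·B·B·A·A·CCB·B·B·A·A·CCB·CCB·CCB·B·B·A·A·CCB
    A ↦ B
    B ↦ CCB
    C ↦ A

A->B, B->CCB, C->A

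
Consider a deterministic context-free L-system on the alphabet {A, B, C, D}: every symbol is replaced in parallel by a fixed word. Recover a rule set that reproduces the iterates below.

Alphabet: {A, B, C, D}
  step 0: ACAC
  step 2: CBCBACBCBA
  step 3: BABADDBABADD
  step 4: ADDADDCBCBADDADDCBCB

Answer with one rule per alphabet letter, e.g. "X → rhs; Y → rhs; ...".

  step 3 ⇒ step 4: BABADDBABADD ⇒ A·DD·A·DD·CB·CB·A·DD·A·DD·CB·CB
    A ↦ DD
    B ↦ A
    D ↦ CB
  step 2 ⇒ step 3: CBCBACBCBA ⇒ B·A·B·A·DD·B·A·B·A·DD
    C ↦ B

A->DD, B->A, C->B, D->CB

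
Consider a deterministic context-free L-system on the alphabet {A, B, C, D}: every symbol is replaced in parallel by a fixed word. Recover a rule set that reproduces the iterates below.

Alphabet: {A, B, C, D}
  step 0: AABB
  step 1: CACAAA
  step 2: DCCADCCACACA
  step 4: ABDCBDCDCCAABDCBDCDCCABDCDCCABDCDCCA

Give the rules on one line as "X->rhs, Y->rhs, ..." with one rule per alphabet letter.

  step 1 ⇒ step 2: CACAAA ⇒ DC·CA·DC·CA·CA·CA
    A ↦ CA
    C ↦ DC
  step 0 ⇒ step 1: AABB ⇒ CA·CA·A·A
    B ↦ A
    D ↦ B  (constrained at step 2)

A->CA, B->A, C->DC, D->B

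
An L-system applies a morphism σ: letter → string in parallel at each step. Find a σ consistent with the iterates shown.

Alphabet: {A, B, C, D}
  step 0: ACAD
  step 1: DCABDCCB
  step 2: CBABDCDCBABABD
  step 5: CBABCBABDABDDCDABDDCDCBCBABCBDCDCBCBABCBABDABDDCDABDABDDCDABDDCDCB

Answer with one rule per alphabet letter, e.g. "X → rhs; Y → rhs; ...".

  step 1 ⇒ step 2: DCABDCCB ⇒ CB·AB·DC·D·CB·AB·AB·D
    A ↦ DC
    B ↦ D
    C ↦ AB
    D ↦ CB

A->DC, B->D, C->AB, D->CB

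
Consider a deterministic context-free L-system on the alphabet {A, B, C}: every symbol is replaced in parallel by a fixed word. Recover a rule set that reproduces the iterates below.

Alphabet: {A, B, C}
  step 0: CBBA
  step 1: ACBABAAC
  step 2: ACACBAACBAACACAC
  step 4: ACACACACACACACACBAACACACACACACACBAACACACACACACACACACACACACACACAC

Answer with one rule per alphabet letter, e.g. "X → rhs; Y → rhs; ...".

A->AC, B->BA, C->AC

  step 1 ⇒ step 2: ACBABAAC ⇒ AC·AC·BA·AC·BA·AC·AC·AC
    A ↦ AC
    B ↦ BA
    C ↦ AC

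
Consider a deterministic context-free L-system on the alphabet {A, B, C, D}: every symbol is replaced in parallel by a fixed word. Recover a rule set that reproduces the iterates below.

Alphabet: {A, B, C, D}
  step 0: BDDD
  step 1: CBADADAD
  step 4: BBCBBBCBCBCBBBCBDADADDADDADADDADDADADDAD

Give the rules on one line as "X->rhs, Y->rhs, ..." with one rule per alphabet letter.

  step 0 ⇒ step 1: BDDD ⇒ CB·AD·AD·AD
    B ↦ CB
    D ↦ AD
    A ↦ D  (constrained at step 1)
    C ↦ BB  (constrained at step 1)

A->D, B->CB, C->BB, D->AD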